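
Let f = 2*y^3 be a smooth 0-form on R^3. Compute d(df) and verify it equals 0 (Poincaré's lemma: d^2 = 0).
d(df) = 0

Step 1: df = sum_i (∂f/∂x_i) dx_i = (0) dx + (6*y^2) dy + (0) dz.
Step 2: Apply d again. Using the 1-form formula, the coefficient of dx ∧ dy in d(df) is ∂^2 f/∂x ∂y - ∂^2 f/∂y ∂x = (0) - (0) = 0 (equality of mixed partials for smooth f).
Similarly for dx ∧ dz and dy ∧ dz — all coefficients vanish. So d(df) = 0.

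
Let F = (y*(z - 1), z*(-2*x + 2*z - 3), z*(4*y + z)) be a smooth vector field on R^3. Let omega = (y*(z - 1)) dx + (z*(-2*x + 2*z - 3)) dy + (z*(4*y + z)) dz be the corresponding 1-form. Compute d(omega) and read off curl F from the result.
d(omega) = (2*x + 3) dy ∧ dz + (y) dz ∧ dx + (1 - 3*z) dx ∧ dy; curl F = (2*x + 3, y, 1 - 3*z)

d omega = sum_{i<j} (∂f_j/∂x_i - ∂f_i/∂x_j) dx_i ∧ dx_j. Under the identification (dy ∧ dz, dz ∧ dx, dx ∧ dy) ↔ (e_x, e_y, e_z), the coefficients are exactly the components of curl F. Compute:
  ∂R/∂y - ∂Q/∂z = (4*z) - (-2*x + 4*z - 3) = 2*x + 3
  ∂P/∂z - ∂R/∂x = (y) - (0) = y
  ∂Q/∂x - ∂P/∂y = (-2*z) - (z - 1) = 1 - 3*z.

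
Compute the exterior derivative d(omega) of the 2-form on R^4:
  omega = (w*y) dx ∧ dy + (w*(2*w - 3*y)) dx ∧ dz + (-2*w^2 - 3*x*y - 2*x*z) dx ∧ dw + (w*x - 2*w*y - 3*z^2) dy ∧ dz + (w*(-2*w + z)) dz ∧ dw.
d(omega) = (3*x + y) dx ∧ dy ∧ dw + (4*w) dx ∧ dy ∧ dz + (4*w + 2*x - 3*y) dx ∧ dz ∧ dw + (x - 2*y) dy ∧ dz ∧ dw

For a 2-form omega = sum_{i<j} g_{ij} dx_i ∧ dx_j, the exterior derivative is
  d(omega) = sum_{i<j} d(g_{ij}) ∧ dx_i ∧ dx_j = sum_{i<j, k} (∂g_{ij}/∂x_k) dx_k ∧ dx_i ∧ dx_j.
Expand each term, using dx_k ∧ dx_i ∧ dx_j = sgn(permutation) dx_{(a)} ∧ dx_{(b)} ∧ dx_{(c)} with (a < b < c) sorted:
  d(w*y) includes (∂/∂w)(w*y) dw = (y) dw, which multiplied by dx ∧ dy gives (y) dx ∧ dy ∧ dw
  d(w*(2*w - 3*y)) includes (∂/∂y)(w*(2*w - 3*y)) dy = (-3*w) dy, which multiplied by dx ∧ dz gives (3*w) dx ∧ dy ∧ dz
  d(w*(2*w - 3*y)) includes (∂/∂w)(w*(2*w - 3*y)) dw = (4*w - 3*y) dw, which multiplied by dx ∧ dz gives (4*w - 3*y) dx ∧ dz ∧ dw
  d(-2*w^2 - 3*x*y - 2*x*z) includes (∂/∂y)(-2*w^2 - 3*x*y - 2*x*z) dy = (-3*x) dy, which multiplied by dx ∧ dw gives (3*x) dx ∧ dy ∧ dw
  d(-2*w^2 - 3*x*y - 2*x*z) includes (∂/∂z)(-2*w^2 - 3*x*y - 2*x*z) dz = (-2*x) dz, which multiplied by dx ∧ dw gives (2*x) dx ∧ dz ∧ dw
  d(w*x - 2*w*y - 3*z^2) includes (∂/∂x)(w*x - 2*w*y - 3*z^2) dx = (w) dx, which multiplied by dy ∧ dz gives (w) dx ∧ dy ∧ dz
  d(w*x - 2*w*y - 3*z^2) includes (∂/∂w)(w*x - 2*w*y - 3*z^2) dw = (x - 2*y) dw, which multiplied by dy ∧ dz gives (x - 2*y) dy ∧ dz ∧ dw
Collecting like 3-forms: d(omega) = (3*x + y) dx ∧ dy ∧ dw + (4*w) dx ∧ dy ∧ dz + (4*w + 2*x - 3*y) dx ∧ dz ∧ dw + (x - 2*y) dy ∧ dz ∧ dw.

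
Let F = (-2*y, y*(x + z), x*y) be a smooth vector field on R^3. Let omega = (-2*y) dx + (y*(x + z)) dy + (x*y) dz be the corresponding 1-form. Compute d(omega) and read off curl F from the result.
d(omega) = (x - y) dy ∧ dz + (-y) dz ∧ dx + (y + 2) dx ∧ dy; curl F = (x - y, -y, y + 2)

d omega = sum_{i<j} (∂f_j/∂x_i - ∂f_i/∂x_j) dx_i ∧ dx_j. Under the identification (dy ∧ dz, dz ∧ dx, dx ∧ dy) ↔ (e_x, e_y, e_z), the coefficients are exactly the components of curl F. Compute:
  ∂R/∂y - ∂Q/∂z = (x) - (y) = x - y
  ∂P/∂z - ∂R/∂x = (0) - (y) = -y
  ∂Q/∂x - ∂P/∂y = (y) - (-2) = y + 2.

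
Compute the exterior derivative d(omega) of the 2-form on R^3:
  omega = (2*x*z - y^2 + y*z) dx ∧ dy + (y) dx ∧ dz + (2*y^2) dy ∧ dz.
d(omega) = (2*x + y - 1) dx ∧ dy ∧ dz

For a 2-form omega = sum_{i<j} g_{ij} dx_i ∧ dx_j, the exterior derivative is
  d(omega) = sum_{i<j} d(g_{ij}) ∧ dx_i ∧ dx_j = sum_{i<j, k} (∂g_{ij}/∂x_k) dx_k ∧ dx_i ∧ dx_j.
Expand each term, using dx_k ∧ dx_i ∧ dx_j = sgn(permutation) dx_{(a)} ∧ dx_{(b)} ∧ dx_{(c)} with (a < b < c) sorted:
  d(2*x*z - y^2 + y*z) includes (∂/∂z)(2*x*z - y^2 + y*z) dz = (2*x + y) dz, which multiplied by dx ∧ dy gives (2*x + y) dx ∧ dy ∧ dz
  d(y) includes (∂/∂y)(y) dy = (1) dy, which multiplied by dx ∧ dz gives (-1) dx ∧ dy ∧ dz
Collecting like 3-forms: d(omega) = (2*x + y - 1) dx ∧ dy ∧ dz.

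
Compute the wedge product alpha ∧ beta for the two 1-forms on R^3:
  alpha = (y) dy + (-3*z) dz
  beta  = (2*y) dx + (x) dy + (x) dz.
alpha ∧ beta = (-2*y^2) dx ∧ dy + (x*(y + 3*z)) dy ∧ dz + (6*y*z) dx ∧ dz

Distribute the wedge, using dx_i ∧ dx_j = -dx_j ∧ dx_i and dx_i ∧ dx_i = 0. For each pair (i, j) with i < j, the coefficient of dx_i ∧ dx_j in alpha ∧ beta is (alpha_i * beta_j - alpha_j * beta_i). Collecting: alpha ∧ beta = (-2*y^2) dx ∧ dy + (x*(y + 3*z)) dy ∧ dz + (6*y*z) dx ∧ dz.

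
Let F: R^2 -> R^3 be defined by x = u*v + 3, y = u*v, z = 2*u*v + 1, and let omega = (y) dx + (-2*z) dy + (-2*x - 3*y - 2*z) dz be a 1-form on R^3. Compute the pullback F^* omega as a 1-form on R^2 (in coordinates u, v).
F^* omega = (3*v*(-7*u*v - 6)) du + (3*u*(-7*u*v - 6)) dv

Using F^*(f dg) = (f ∘ F) d(g ∘ F), substitute each coordinate x_i by F_i(u, v) in f_i, and replace dx_i by d F_i = (∂F_i/∂u) du + (∂F_i/∂v) dv.
  For the x component: f_1(F) = u*v; d F_1 = (v) du + (u) dv
  For the y component: f_2(F) = -4*u*v - 2; d F_2 = (v) du + (u) dv
  For the z component: f_3(F) = -9*u*v - 8; d F_3 = (2*v) du + (2*u) dv
Combining and collecting du, dv coefficients:
  coeff of du: 3*v*(-7*u*v - 6)
  coeff of dv: 3*u*(-7*u*v - 6)
F^* omega = (3*v*(-7*u*v - 6)) du + (3*u*(-7*u*v - 6)) dv.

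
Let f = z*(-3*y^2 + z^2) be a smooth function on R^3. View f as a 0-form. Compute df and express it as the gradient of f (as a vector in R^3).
df = (0) dx + (-6*y*z) dy + (-3*y^2 + 3*z^2) dz; grad f = (0, -6*y*z, -3*y^2 + 3*z^2)

For a 0-form f, d f = (∂f/∂x) dx + (∂f/∂y) dy + (∂f/∂z) dz. The components of the vector representation are exactly the entries of grad f in Cartesian coordinates:
  ∂f/∂x = 0
  ∂f/∂y = -6*y*z
  ∂f/∂z = -3*y^2 + 3*z^2.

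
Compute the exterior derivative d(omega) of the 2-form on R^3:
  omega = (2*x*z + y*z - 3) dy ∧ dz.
d(omega) = (2*z) dx ∧ dy ∧ dz

For a 2-form omega = sum_{i<j} g_{ij} dx_i ∧ dx_j, the exterior derivative is
  d(omega) = sum_{i<j} d(g_{ij}) ∧ dx_i ∧ dx_j = sum_{i<j, k} (∂g_{ij}/∂x_k) dx_k ∧ dx_i ∧ dx_j.
Expand each term, using dx_k ∧ dx_i ∧ dx_j = sgn(permutation) dx_{(a)} ∧ dx_{(b)} ∧ dx_{(c)} with (a < b < c) sorted:
  d(2*x*z + y*z - 3) includes (∂/∂x)(2*x*z + y*z - 3) dx = (2*z) dx, which multiplied by dy ∧ dz gives (2*z) dx ∧ dy ∧ dz
Collecting like 3-forms: d(omega) = (2*z) dx ∧ dy ∧ dz.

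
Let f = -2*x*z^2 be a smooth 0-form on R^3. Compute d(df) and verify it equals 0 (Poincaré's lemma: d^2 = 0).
d(df) = 0

Step 1: df = sum_i (∂f/∂x_i) dx_i = (-2*z^2) dx + (0) dy + (-4*x*z) dz.
Step 2: Apply d again. Using the 1-form formula, the coefficient of dx ∧ dy in d(df) is ∂^2 f/∂x ∂y - ∂^2 f/∂y ∂x = (0) - (0) = 0 (equality of mixed partials for smooth f).
Similarly for dx ∧ dz and dy ∧ dz — all coefficients vanish. So d(df) = 0.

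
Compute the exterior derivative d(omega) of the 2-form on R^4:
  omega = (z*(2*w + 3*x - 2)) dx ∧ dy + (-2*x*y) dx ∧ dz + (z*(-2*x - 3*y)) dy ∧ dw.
d(omega) = (2*w + 5*x - 2) dx ∧ dy ∧ dz + (2*x + 3*y) dy ∧ dz ∧ dw

For a 2-form omega = sum_{i<j} g_{ij} dx_i ∧ dx_j, the exterior derivative is
  d(omega) = sum_{i<j} d(g_{ij}) ∧ dx_i ∧ dx_j = sum_{i<j, k} (∂g_{ij}/∂x_k) dx_k ∧ dx_i ∧ dx_j.
Expand each term, using dx_k ∧ dx_i ∧ dx_j = sgn(permutation) dx_{(a)} ∧ dx_{(b)} ∧ dx_{(c)} with (a < b < c) sorted:
  d(z*(2*w + 3*x - 2)) includes (∂/∂z)(z*(2*w + 3*x - 2)) dz = (2*w + 3*x - 2) dz, which multiplied by dx ∧ dy gives (2*w + 3*x - 2) dx ∧ dy ∧ dz
  d(z*(2*w + 3*x - 2)) includes (∂/∂w)(z*(2*w + 3*x - 2)) dw = (2*z) dw, which multiplied by dx ∧ dy gives (2*z) dx ∧ dy ∧ dw
  d(-2*x*y) includes (∂/∂y)(-2*x*y) dy = (-2*x) dy, which multiplied by dx ∧ dz gives (2*x) dx ∧ dy ∧ dz
  d(z*(-2*x - 3*y)) includes (∂/∂x)(z*(-2*x - 3*y)) dx = (-2*z) dx, which multiplied by dy ∧ dw gives (-2*z) dx ∧ dy ∧ dw
  d(z*(-2*x - 3*y)) includes (∂/∂z)(z*(-2*x - 3*y)) dz = (-2*x - 3*y) dz, which multiplied by dy ∧ dw gives (2*x + 3*y) dy ∧ dz ∧ dw
Collecting like 3-forms: d(omega) = (2*w + 5*x - 2) dx ∧ dy ∧ dz + (2*x + 3*y) dy ∧ dz ∧ dw.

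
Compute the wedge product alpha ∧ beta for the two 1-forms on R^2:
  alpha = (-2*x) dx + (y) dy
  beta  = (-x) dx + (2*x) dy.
alpha ∧ beta = (x*(-4*x + y)) dx ∧ dy

Distribute the wedge, using dx_i ∧ dx_j = -dx_j ∧ dx_i and dx_i ∧ dx_i = 0. For each pair (i, j) with i < j, the coefficient of dx_i ∧ dx_j in alpha ∧ beta is (alpha_i * beta_j - alpha_j * beta_i). Collecting: alpha ∧ beta = (x*(-4*x + y)) dx ∧ dy.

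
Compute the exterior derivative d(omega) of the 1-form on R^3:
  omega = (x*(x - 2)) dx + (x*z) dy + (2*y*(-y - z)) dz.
d(omega) = (z) dx ∧ dy + (-x - 4*y - 2*z) dy ∧ dz

For a 1-form omega = sum_i f_i dx_i, the exterior derivative is
  d(omega) = sum_{i < j} (∂f_j/∂x_i - ∂f_i/∂x_j) dx_i ∧ dx_j.
  coefficient of dx ∧ dy: ∂f_2/∂x - ∂f_1/∂y = ∂(x*z)/∂x - ∂(x*(x - 2))/∂y = z
  coefficient of dy ∧ dz: ∂f_3/∂y - ∂f_2/∂z = ∂(2*y*(-y - z))/∂y - ∂(x*z)/∂z = -x - 4*y - 2*z
Assembling: d(omega) = (z) dx ∧ dy + (-x - 4*y - 2*z) dy ∧ dz.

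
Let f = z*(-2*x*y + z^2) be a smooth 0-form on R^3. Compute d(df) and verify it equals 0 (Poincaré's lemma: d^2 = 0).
d(df) = 0

Step 1: df = sum_i (∂f/∂x_i) dx_i = (-2*y*z) dx + (-2*x*z) dy + (-2*x*y + 3*z^2) dz.
Step 2: Apply d again. Using the 1-form formula, the coefficient of dx ∧ dy in d(df) is ∂^2 f/∂x ∂y - ∂^2 f/∂y ∂x = (-2*z) - (-2*z) = 0 (equality of mixed partials for smooth f).
Similarly for dx ∧ dz and dy ∧ dz — all coefficients vanish. So d(df) = 0.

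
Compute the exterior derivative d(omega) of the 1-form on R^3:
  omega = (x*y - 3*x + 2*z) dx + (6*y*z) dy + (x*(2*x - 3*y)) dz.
d(omega) = (-x) dx ∧ dy + (4*x - 3*y - 2) dx ∧ dz + (-3*x - 6*y) dy ∧ dz

For a 1-form omega = sum_i f_i dx_i, the exterior derivative is
  d(omega) = sum_{i < j} (∂f_j/∂x_i - ∂f_i/∂x_j) dx_i ∧ dx_j.
  coefficient of dx ∧ dy: ∂f_2/∂x - ∂f_1/∂y = ∂(6*y*z)/∂x - ∂(x*y - 3*x + 2*z)/∂y = -x
  coefficient of dx ∧ dz: ∂f_3/∂x - ∂f_1/∂z = ∂(x*(2*x - 3*y))/∂x - ∂(x*y - 3*x + 2*z)/∂z = 4*x - 3*y - 2
  coefficient of dy ∧ dz: ∂f_3/∂y - ∂f_2/∂z = ∂(x*(2*x - 3*y))/∂y - ∂(6*y*z)/∂z = -3*x - 6*y
Assembling: d(omega) = (-x) dx ∧ dy + (4*x - 3*y - 2) dx ∧ dz + (-3*x - 6*y) dy ∧ dz.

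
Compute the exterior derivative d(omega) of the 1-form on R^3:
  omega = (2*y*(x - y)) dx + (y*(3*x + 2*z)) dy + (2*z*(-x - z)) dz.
d(omega) = (-2*x + 7*y) dx ∧ dy + (-2*z) dx ∧ dz + (-2*y) dy ∧ dz

For a 1-form omega = sum_i f_i dx_i, the exterior derivative is
  d(omega) = sum_{i < j} (∂f_j/∂x_i - ∂f_i/∂x_j) dx_i ∧ dx_j.
  coefficient of dx ∧ dy: ∂f_2/∂x - ∂f_1/∂y = ∂(y*(3*x + 2*z))/∂x - ∂(2*y*(x - y))/∂y = -2*x + 7*y
  coefficient of dx ∧ dz: ∂f_3/∂x - ∂f_1/∂z = ∂(2*z*(-x - z))/∂x - ∂(2*y*(x - y))/∂z = -2*z
  coefficient of dy ∧ dz: ∂f_3/∂y - ∂f_2/∂z = ∂(2*z*(-x - z))/∂y - ∂(y*(3*x + 2*z))/∂z = -2*y
Assembling: d(omega) = (-2*x + 7*y) dx ∧ dy + (-2*z) dx ∧ dz + (-2*y) dy ∧ dz.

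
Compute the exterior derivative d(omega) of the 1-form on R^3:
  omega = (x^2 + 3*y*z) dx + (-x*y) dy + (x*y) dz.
d(omega) = (-y - 3*z) dx ∧ dy + (-2*y) dx ∧ dz + (x) dy ∧ dz

For a 1-form omega = sum_i f_i dx_i, the exterior derivative is
  d(omega) = sum_{i < j} (∂f_j/∂x_i - ∂f_i/∂x_j) dx_i ∧ dx_j.
  coefficient of dx ∧ dy: ∂f_2/∂x - ∂f_1/∂y = ∂(-x*y)/∂x - ∂(x^2 + 3*y*z)/∂y = -y - 3*z
  coefficient of dx ∧ dz: ∂f_3/∂x - ∂f_1/∂z = ∂(x*y)/∂x - ∂(x^2 + 3*y*z)/∂z = -2*y
  coefficient of dy ∧ dz: ∂f_3/∂y - ∂f_2/∂z = ∂(x*y)/∂y - ∂(-x*y)/∂z = x
Assembling: d(omega) = (-y - 3*z) dx ∧ dy + (-2*y) dx ∧ dz + (x) dy ∧ dz.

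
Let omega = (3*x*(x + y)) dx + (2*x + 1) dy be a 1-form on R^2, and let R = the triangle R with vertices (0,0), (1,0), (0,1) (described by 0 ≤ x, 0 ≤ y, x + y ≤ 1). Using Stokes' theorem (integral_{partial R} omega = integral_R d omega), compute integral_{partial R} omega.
integral_(partial R) omega = 1/2

Stokes: integral_partial_R omega = integral_R d omega with d omega = (∂Q/∂x - ∂P/∂y) dx ∧ dy.
  ∂Q/∂x = 2
  ∂P/∂y = 3*x
  integrand = ∂Q/∂x - ∂P/∂y = 2 - 3*x.
Integrating over R: integral_0^1 integral_0^{1-x} (2 - 3*x) dy dx = 1/2.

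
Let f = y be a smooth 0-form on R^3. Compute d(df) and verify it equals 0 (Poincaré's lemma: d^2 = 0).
d(df) = 0

Step 1: df = sum_i (∂f/∂x_i) dx_i = (0) dx + (1) dy + (0) dz.
Step 2: Apply d again. Using the 1-form formula, the coefficient of dx ∧ dy in d(df) is ∂^2 f/∂x ∂y - ∂^2 f/∂y ∂x = (0) - (0) = 0 (equality of mixed partials for smooth f).
Similarly for dx ∧ dz and dy ∧ dz — all coefficients vanish. So d(df) = 0.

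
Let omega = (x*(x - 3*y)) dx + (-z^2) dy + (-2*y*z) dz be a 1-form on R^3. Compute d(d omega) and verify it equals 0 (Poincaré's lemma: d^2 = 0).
d(d omega) = 0

Step 1: d omega = sum_{i<j} (∂f_j/∂x_i - ∂f_i/∂x_j) dx_i ∧ dx_j:
  coeff of dx ∧ dy: 3*x
  coeff of dx ∧ dz: 0
  coeff of dy ∧ dz: 0
Step 2: Apply d again to each 2-form coefficient. The only possible 3-form in R^3 is dx ∧ dy ∧ dz, with coefficient
  ∂(coeff of dy∧dz)/∂x - ∂(coeff of dx∧dz)/∂y + ∂(coeff of dx∧dy)/∂z
  = ∂/∂x (0) - ∂/∂y (0) + ∂/∂z (3*x).
Each of these terms simplifies to sums of mixed partials that cancel in pairs. The result is 0 (by equality of mixed partials for smooth functions — Schwarz / Clairaut).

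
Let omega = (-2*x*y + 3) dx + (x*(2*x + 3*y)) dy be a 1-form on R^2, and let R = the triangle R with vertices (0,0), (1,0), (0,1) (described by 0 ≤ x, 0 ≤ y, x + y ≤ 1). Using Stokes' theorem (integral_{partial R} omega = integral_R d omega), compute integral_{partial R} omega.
integral_(partial R) omega = 3/2

Stokes: integral_partial_R omega = integral_R d omega with d omega = (∂Q/∂x - ∂P/∂y) dx ∧ dy.
  ∂Q/∂x = 4*x + 3*y
  ∂P/∂y = -2*x
  integrand = ∂Q/∂x - ∂P/∂y = 6*x + 3*y.
Integrating over R: integral_0^1 integral_0^{1-x} (6*x + 3*y) dy dx = 3/2.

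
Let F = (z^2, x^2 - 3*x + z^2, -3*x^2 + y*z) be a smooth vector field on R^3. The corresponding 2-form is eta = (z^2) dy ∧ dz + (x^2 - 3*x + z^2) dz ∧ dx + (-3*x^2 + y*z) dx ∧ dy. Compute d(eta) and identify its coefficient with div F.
d(eta) = (y) dx ∧ dy ∧ dz; div F = y

For a 2-form in R^3 of the form above, applying d gives a 3-form with coefficient ∂P/∂x + ∂Q/∂y + ∂R/∂z:
  ∂P/∂x = 0
  ∂Q/∂y = 0
  ∂R/∂z = y
Sum = y, which is exactly div F.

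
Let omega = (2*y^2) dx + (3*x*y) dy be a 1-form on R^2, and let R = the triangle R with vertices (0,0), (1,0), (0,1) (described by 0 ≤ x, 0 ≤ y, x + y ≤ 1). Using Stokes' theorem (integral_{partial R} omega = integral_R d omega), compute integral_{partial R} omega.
integral_(partial R) omega = -1/6

Stokes: integral_partial_R omega = integral_R d omega with d omega = (∂Q/∂x - ∂P/∂y) dx ∧ dy.
  ∂Q/∂x = 3*y
  ∂P/∂y = 4*y
  integrand = ∂Q/∂x - ∂P/∂y = -y.
Integrating over R: integral_0^1 integral_0^{1-x} (-y) dy dx = -1/6.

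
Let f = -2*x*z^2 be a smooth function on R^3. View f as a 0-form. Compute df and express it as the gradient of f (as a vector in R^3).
df = (-2*z^2) dx + (0) dy + (-4*x*z) dz; grad f = (-2*z^2, 0, -4*x*z)

For a 0-form f, d f = (∂f/∂x) dx + (∂f/∂y) dy + (∂f/∂z) dz. The components of the vector representation are exactly the entries of grad f in Cartesian coordinates:
  ∂f/∂x = -2*z^2
  ∂f/∂y = 0
  ∂f/∂z = -4*x*z.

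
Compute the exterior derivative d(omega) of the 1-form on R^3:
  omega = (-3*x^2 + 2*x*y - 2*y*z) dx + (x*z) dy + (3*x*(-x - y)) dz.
d(omega) = (-2*x + 3*z) dx ∧ dy + (-6*x - y) dx ∧ dz + (-4*x) dy ∧ dz

For a 1-form omega = sum_i f_i dx_i, the exterior derivative is
  d(omega) = sum_{i < j} (∂f_j/∂x_i - ∂f_i/∂x_j) dx_i ∧ dx_j.
  coefficient of dx ∧ dy: ∂f_2/∂x - ∂f_1/∂y = ∂(x*z)/∂x - ∂(-3*x^2 + 2*x*y - 2*y*z)/∂y = -2*x + 3*z
  coefficient of dx ∧ dz: ∂f_3/∂x - ∂f_1/∂z = ∂(3*x*(-x - y))/∂x - ∂(-3*x^2 + 2*x*y - 2*y*z)/∂z = -6*x - y
  coefficient of dy ∧ dz: ∂f_3/∂y - ∂f_2/∂z = ∂(3*x*(-x - y))/∂y - ∂(x*z)/∂z = -4*x
Assembling: d(omega) = (-2*x + 3*z) dx ∧ dy + (-6*x - y) dx ∧ dz + (-4*x) dy ∧ dz.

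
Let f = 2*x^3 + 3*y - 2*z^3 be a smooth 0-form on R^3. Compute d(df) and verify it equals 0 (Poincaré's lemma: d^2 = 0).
d(df) = 0

Step 1: df = sum_i (∂f/∂x_i) dx_i = (6*x^2) dx + (3) dy + (-6*z^2) dz.
Step 2: Apply d again. Using the 1-form formula, the coefficient of dx ∧ dy in d(df) is ∂^2 f/∂x ∂y - ∂^2 f/∂y ∂x = (0) - (0) = 0 (equality of mixed partials for smooth f).
Similarly for dx ∧ dz and dy ∧ dz — all coefficients vanish. So d(df) = 0.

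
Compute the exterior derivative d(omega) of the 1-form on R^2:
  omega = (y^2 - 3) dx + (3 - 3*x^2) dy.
d(omega) = (-6*x - 2*y) dx ∧ dy

For a 1-form omega = sum_i f_i dx_i, the exterior derivative is
  d(omega) = sum_{i < j} (∂f_j/∂x_i - ∂f_i/∂x_j) dx_i ∧ dx_j.
  coefficient of dx ∧ dy: ∂f_2/∂x - ∂f_1/∂y = ∂(3 - 3*x^2)/∂x - ∂(y^2 - 3)/∂y = -6*x - 2*y
Assembling: d(omega) = (-6*x - 2*y) dx ∧ dy.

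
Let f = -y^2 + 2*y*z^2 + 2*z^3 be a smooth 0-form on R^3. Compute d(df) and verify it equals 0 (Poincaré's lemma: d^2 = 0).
d(df) = 0

Step 1: df = sum_i (∂f/∂x_i) dx_i = (0) dx + (-2*y + 2*z^2) dy + (2*z*(2*y + 3*z)) dz.
Step 2: Apply d again. Using the 1-form formula, the coefficient of dx ∧ dy in d(df) is ∂^2 f/∂x ∂y - ∂^2 f/∂y ∂x = (0) - (0) = 0 (equality of mixed partials for smooth f).
Similarly for dx ∧ dz and dy ∧ dz — all coefficients vanish. So d(df) = 0.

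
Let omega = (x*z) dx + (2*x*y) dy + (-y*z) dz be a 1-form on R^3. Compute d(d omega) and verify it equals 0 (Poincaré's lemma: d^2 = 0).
d(d omega) = 0

Step 1: d omega = sum_{i<j} (∂f_j/∂x_i - ∂f_i/∂x_j) dx_i ∧ dx_j:
  coeff of dx ∧ dy: 2*y
  coeff of dx ∧ dz: -x
  coeff of dy ∧ dz: -z
Step 2: Apply d again to each 2-form coefficient. The only possible 3-form in R^3 is dx ∧ dy ∧ dz, with coefficient
  ∂(coeff of dy∧dz)/∂x - ∂(coeff of dx∧dz)/∂y + ∂(coeff of dx∧dy)/∂z
  = ∂/∂x (-z) - ∂/∂y (-x) + ∂/∂z (2*y).
Each of these terms simplifies to sums of mixed partials that cancel in pairs. The result is 0 (by equality of mixed partials for smooth functions — Schwarz / Clairaut).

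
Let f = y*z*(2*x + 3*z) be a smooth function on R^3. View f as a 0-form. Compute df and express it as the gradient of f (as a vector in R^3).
df = (2*y*z) dx + (z*(2*x + 3*z)) dy + (2*y*(x + 3*z)) dz; grad f = (2*y*z, z*(2*x + 3*z), 2*y*(x + 3*z))

For a 0-form f, d f = (∂f/∂x) dx + (∂f/∂y) dy + (∂f/∂z) dz. The components of the vector representation are exactly the entries of grad f in Cartesian coordinates:
  ∂f/∂x = 2*y*z
  ∂f/∂y = z*(2*x + 3*z)
  ∂f/∂z = 2*y*(x + 3*z).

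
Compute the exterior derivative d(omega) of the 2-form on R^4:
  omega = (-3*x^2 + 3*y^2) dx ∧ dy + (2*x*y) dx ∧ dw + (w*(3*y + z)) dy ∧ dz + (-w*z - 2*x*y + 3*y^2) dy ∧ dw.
d(omega) = (-2*x - 2*y) dx ∧ dy ∧ dw + (w + 3*y + z) dy ∧ dz ∧ dw

For a 2-form omega = sum_{i<j} g_{ij} dx_i ∧ dx_j, the exterior derivative is
  d(omega) = sum_{i<j} d(g_{ij}) ∧ dx_i ∧ dx_j = sum_{i<j, k} (∂g_{ij}/∂x_k) dx_k ∧ dx_i ∧ dx_j.
Expand each term, using dx_k ∧ dx_i ∧ dx_j = sgn(permutation) dx_{(a)} ∧ dx_{(b)} ∧ dx_{(c)} with (a < b < c) sorted:
  d(2*x*y) includes (∂/∂y)(2*x*y) dy = (2*x) dy, which multiplied by dx ∧ dw gives (-2*x) dx ∧ dy ∧ dw
  d(w*(3*y + z)) includes (∂/∂w)(w*(3*y + z)) dw = (3*y + z) dw, which multiplied by dy ∧ dz gives (3*y + z) dy ∧ dz ∧ dw
  d(-w*z - 2*x*y + 3*y^2) includes (∂/∂x)(-w*z - 2*x*y + 3*y^2) dx = (-2*y) dx, which multiplied by dy ∧ dw gives (-2*y) dx ∧ dy ∧ dw
  d(-w*z - 2*x*y + 3*y^2) includes (∂/∂z)(-w*z - 2*x*y + 3*y^2) dz = (-w) dz, which multiplied by dy ∧ dw gives (w) dy ∧ dz ∧ dw
Collecting like 3-forms: d(omega) = (-2*x - 2*y) dx ∧ dy ∧ dw + (w + 3*y + z) dy ∧ dz ∧ dw.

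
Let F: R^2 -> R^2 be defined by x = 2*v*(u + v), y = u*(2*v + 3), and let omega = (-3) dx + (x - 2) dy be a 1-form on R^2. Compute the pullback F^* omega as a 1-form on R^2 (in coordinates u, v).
F^* omega = (4*u*v^2 + 6*u*v + 4*v^3 + 6*v^2 - 10*v - 6) du + (4*u^2*v + 4*u*v^2 - 10*u - 12*v) dv

Using F^*(f dg) = (f ∘ F) d(g ∘ F), substitute each coordinate x_i by F_i(u, v) in f_i, and replace dx_i by d F_i = (∂F_i/∂u) du + (∂F_i/∂v) dv.
  For the x component: f_1(F) = -3; d F_1 = (2*v) du + (2*u + 4*v) dv
  For the y component: f_2(F) = 2*u*v + 2*v^2 - 2; d F_2 = (2*v + 3) du + (2*u) dv
Combining and collecting du, dv coefficients:
  coeff of du: 4*u*v^2 + 6*u*v + 4*v^3 + 6*v^2 - 10*v - 6
  coeff of dv: 4*u^2*v + 4*u*v^2 - 10*u - 12*v
F^* omega = (4*u*v^2 + 6*u*v + 4*v^3 + 6*v^2 - 10*v - 6) du + (4*u^2*v + 4*u*v^2 - 10*u - 12*v) dv.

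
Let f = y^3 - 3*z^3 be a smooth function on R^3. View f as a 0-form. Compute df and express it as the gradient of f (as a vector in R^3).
df = (0) dx + (3*y^2) dy + (-9*z^2) dz; grad f = (0, 3*y^2, -9*z^2)

For a 0-form f, d f = (∂f/∂x) dx + (∂f/∂y) dy + (∂f/∂z) dz. The components of the vector representation are exactly the entries of grad f in Cartesian coordinates:
  ∂f/∂x = 0
  ∂f/∂y = 3*y^2
  ∂f/∂z = -9*z^2.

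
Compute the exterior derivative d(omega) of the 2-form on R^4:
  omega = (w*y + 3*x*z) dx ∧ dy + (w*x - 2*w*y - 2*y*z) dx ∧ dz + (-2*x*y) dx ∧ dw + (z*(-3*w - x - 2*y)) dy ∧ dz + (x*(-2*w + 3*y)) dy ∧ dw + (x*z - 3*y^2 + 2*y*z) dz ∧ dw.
d(omega) = (2*w + 3*x + z) dx ∧ dy ∧ dz + (-2*w + 2*x + 4*y) dx ∧ dy ∧ dw + (x - 2*y + z) dx ∧ dz ∧ dw + (-6*y - z) dy ∧ dz ∧ dw

For a 2-form omega = sum_{i<j} g_{ij} dx_i ∧ dx_j, the exterior derivative is
  d(omega) = sum_{i<j} d(g_{ij}) ∧ dx_i ∧ dx_j = sum_{i<j, k} (∂g_{ij}/∂x_k) dx_k ∧ dx_i ∧ dx_j.
Expand each term, using dx_k ∧ dx_i ∧ dx_j = sgn(permutation) dx_{(a)} ∧ dx_{(b)} ∧ dx_{(c)} with (a < b < c) sorted:
  d(w*y + 3*x*z) includes (∂/∂z)(w*y + 3*x*z) dz = (3*x) dz, which multiplied by dx ∧ dy gives (3*x) dx ∧ dy ∧ dz
  d(w*y + 3*x*z) includes (∂/∂w)(w*y + 3*x*z) dw = (y) dw, which multiplied by dx ∧ dy gives (y) dx ∧ dy ∧ dw
  d(w*x - 2*w*y - 2*y*z) includes (∂/∂y)(w*x - 2*w*y - 2*y*z) dy = (-2*w - 2*z) dy, which multiplied by dx ∧ dz gives (2*w + 2*z) dx ∧ dy ∧ dz
  d(w*x - 2*w*y - 2*y*z) includes (∂/∂w)(w*x - 2*w*y - 2*y*z) dw = (x - 2*y) dw, which multiplied by dx ∧ dz gives (x - 2*y) dx ∧ dz ∧ dw
  d(-2*x*y) includes (∂/∂y)(-2*x*y) dy = (-2*x) dy, which multiplied by dx ∧ dw gives (2*x) dx ∧ dy ∧ dw
  d(z*(-3*w - x - 2*y)) includes (∂/∂x)(z*(-3*w - x - 2*y)) dx = (-z) dx, which multiplied by dy ∧ dz gives (-z) dx ∧ dy ∧ dz
  d(z*(-3*w - x - 2*y)) includes (∂/∂w)(z*(-3*w - x - 2*y)) dw = (-3*z) dw, which multiplied by dy ∧ dz gives (-3*z) dy ∧ dz ∧ dw
  d(x*(-2*w + 3*y)) includes (∂/∂x)(x*(-2*w + 3*y)) dx = (-2*w + 3*y) dx, which multiplied by dy ∧ dw gives (-2*w + 3*y) dx ∧ dy ∧ dw
  d(x*z - 3*y^2 + 2*y*z) includes (∂/∂x)(x*z - 3*y^2 + 2*y*z) dx = (z) dx, which multiplied by dz ∧ dw gives (z) dx ∧ dz ∧ dw
  d(x*z - 3*y^2 + 2*y*z) includes (∂/∂y)(x*z - 3*y^2 + 2*y*z) dy = (-6*y + 2*z) dy, which multiplied by dz ∧ dw gives (-6*y + 2*z) dy ∧ dz ∧ dw
Collecting like 3-forms: d(omega) = (2*w + 3*x + z) dx ∧ dy ∧ dz + (-2*w + 2*x + 4*y) dx ∧ dy ∧ dw + (x - 2*y + z) dx ∧ dz ∧ dw + (-6*y - z) dy ∧ dz ∧ dw.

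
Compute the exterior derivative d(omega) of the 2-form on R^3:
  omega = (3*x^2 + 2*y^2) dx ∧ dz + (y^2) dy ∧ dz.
d(omega) = (-4*y) dx ∧ dy ∧ dz

For a 2-form omega = sum_{i<j} g_{ij} dx_i ∧ dx_j, the exterior derivative is
  d(omega) = sum_{i<j} d(g_{ij}) ∧ dx_i ∧ dx_j = sum_{i<j, k} (∂g_{ij}/∂x_k) dx_k ∧ dx_i ∧ dx_j.
Expand each term, using dx_k ∧ dx_i ∧ dx_j = sgn(permutation) dx_{(a)} ∧ dx_{(b)} ∧ dx_{(c)} with (a < b < c) sorted:
  d(3*x^2 + 2*y^2) includes (∂/∂y)(3*x^2 + 2*y^2) dy = (4*y) dy, which multiplied by dx ∧ dz gives (-4*y) dx ∧ dy ∧ dz
Collecting like 3-forms: d(omega) = (-4*y) dx ∧ dy ∧ dz.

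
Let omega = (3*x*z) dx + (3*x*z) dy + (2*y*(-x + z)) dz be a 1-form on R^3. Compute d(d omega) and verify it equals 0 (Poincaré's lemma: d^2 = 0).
d(d omega) = 0

Step 1: d omega = sum_{i<j} (∂f_j/∂x_i - ∂f_i/∂x_j) dx_i ∧ dx_j:
  coeff of dx ∧ dy: 3*z
  coeff of dx ∧ dz: -3*x - 2*y
  coeff of dy ∧ dz: -5*x + 2*z
Step 2: Apply d again to each 2-form coefficient. The only possible 3-form in R^3 is dx ∧ dy ∧ dz, with coefficient
  ∂(coeff of dy∧dz)/∂x - ∂(coeff of dx∧dz)/∂y + ∂(coeff of dx∧dy)/∂z
  = ∂/∂x (-5*x + 2*z) - ∂/∂y (-3*x - 2*y) + ∂/∂z (3*z).
Each of these terms simplifies to sums of mixed partials that cancel in pairs. The result is 0 (by equality of mixed partials for smooth functions — Schwarz / Clairaut).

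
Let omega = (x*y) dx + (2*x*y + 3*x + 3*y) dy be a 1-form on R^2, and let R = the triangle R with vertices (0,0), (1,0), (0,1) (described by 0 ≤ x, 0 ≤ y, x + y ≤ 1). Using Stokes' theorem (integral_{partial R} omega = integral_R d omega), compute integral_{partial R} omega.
integral_(partial R) omega = 5/3

Stokes: integral_partial_R omega = integral_R d omega with d omega = (∂Q/∂x - ∂P/∂y) dx ∧ dy.
  ∂Q/∂x = 2*y + 3
  ∂P/∂y = x
  integrand = ∂Q/∂x - ∂P/∂y = -x + 2*y + 3.
Integrating over R: integral_0^1 integral_0^{1-x} (-x + 2*y + 3) dy dx = 5/3.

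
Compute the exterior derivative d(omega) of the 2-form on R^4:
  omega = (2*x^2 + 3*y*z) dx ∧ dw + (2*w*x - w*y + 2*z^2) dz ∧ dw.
d(omega) = (-3*z) dx ∧ dy ∧ dw + (2*w - 3*y) dx ∧ dz ∧ dw + (-w) dy ∧ dz ∧ dw

For a 2-form omega = sum_{i<j} g_{ij} dx_i ∧ dx_j, the exterior derivative is
  d(omega) = sum_{i<j} d(g_{ij}) ∧ dx_i ∧ dx_j = sum_{i<j, k} (∂g_{ij}/∂x_k) dx_k ∧ dx_i ∧ dx_j.
Expand each term, using dx_k ∧ dx_i ∧ dx_j = sgn(permutation) dx_{(a)} ∧ dx_{(b)} ∧ dx_{(c)} with (a < b < c) sorted:
  d(2*x^2 + 3*y*z) includes (∂/∂y)(2*x^2 + 3*y*z) dy = (3*z) dy, which multiplied by dx ∧ dw gives (-3*z) dx ∧ dy ∧ dw
  d(2*x^2 + 3*y*z) includes (∂/∂z)(2*x^2 + 3*y*z) dz = (3*y) dz, which multiplied by dx ∧ dw gives (-3*y) dx ∧ dz ∧ dw
  d(2*w*x - w*y + 2*z^2) includes (∂/∂x)(2*w*x - w*y + 2*z^2) dx = (2*w) dx, which multiplied by dz ∧ dw gives (2*w) dx ∧ dz ∧ dw
  d(2*w*x - w*y + 2*z^2) includes (∂/∂y)(2*w*x - w*y + 2*z^2) dy = (-w) dy, which multiplied by dz ∧ dw gives (-w) dy ∧ dz ∧ dw
Collecting like 3-forms: d(omega) = (-3*z) dx ∧ dy ∧ dw + (2*w - 3*y) dx ∧ dz ∧ dw + (-w) dy ∧ dz ∧ dw.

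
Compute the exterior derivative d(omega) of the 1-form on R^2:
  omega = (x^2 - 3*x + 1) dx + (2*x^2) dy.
d(omega) = (4*x) dx ∧ dy

For a 1-form omega = sum_i f_i dx_i, the exterior derivative is
  d(omega) = sum_{i < j} (∂f_j/∂x_i - ∂f_i/∂x_j) dx_i ∧ dx_j.
  coefficient of dx ∧ dy: ∂f_2/∂x - ∂f_1/∂y = ∂(2*x^2)/∂x - ∂(x^2 - 3*x + 1)/∂y = 4*x
Assembling: d(omega) = (4*x) dx ∧ dy.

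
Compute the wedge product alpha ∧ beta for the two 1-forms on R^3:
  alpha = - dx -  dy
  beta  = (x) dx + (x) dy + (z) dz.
alpha ∧ beta = (-z) dx ∧ dz + (-z) dy ∧ dz

Distribute the wedge, using dx_i ∧ dx_j = -dx_j ∧ dx_i and dx_i ∧ dx_i = 0. For each pair (i, j) with i < j, the coefficient of dx_i ∧ dx_j in alpha ∧ beta is (alpha_i * beta_j - alpha_j * beta_i). Collecting: alpha ∧ beta = (-z) dx ∧ dz + (-z) dy ∧ dz.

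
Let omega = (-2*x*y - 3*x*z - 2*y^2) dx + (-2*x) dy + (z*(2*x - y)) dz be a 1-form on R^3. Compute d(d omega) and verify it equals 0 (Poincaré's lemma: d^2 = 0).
d(d omega) = 0

Step 1: d omega = sum_{i<j} (∂f_j/∂x_i - ∂f_i/∂x_j) dx_i ∧ dx_j:
  coeff of dx ∧ dy: 2*x + 4*y - 2
  coeff of dx ∧ dz: 3*x + 2*z
  coeff of dy ∧ dz: -z
Step 2: Apply d again to each 2-form coefficient. The only possible 3-form in R^3 is dx ∧ dy ∧ dz, with coefficient
  ∂(coeff of dy∧dz)/∂x - ∂(coeff of dx∧dz)/∂y + ∂(coeff of dx∧dy)/∂z
  = ∂/∂x (-z) - ∂/∂y (3*x + 2*z) + ∂/∂z (2*x + 4*y - 2).
Each of these terms simplifies to sums of mixed partials that cancel in pairs. The result is 0 (by equality of mixed partials for smooth functions — Schwarz / Clairaut).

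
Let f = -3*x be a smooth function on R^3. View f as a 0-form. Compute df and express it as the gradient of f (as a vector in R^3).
df = (-3) dx + (0) dy + (0) dz; grad f = (-3, 0, 0)

For a 0-form f, d f = (∂f/∂x) dx + (∂f/∂y) dy + (∂f/∂z) dz. The components of the vector representation are exactly the entries of grad f in Cartesian coordinates:
  ∂f/∂x = -3
  ∂f/∂y = 0
  ∂f/∂z = 0.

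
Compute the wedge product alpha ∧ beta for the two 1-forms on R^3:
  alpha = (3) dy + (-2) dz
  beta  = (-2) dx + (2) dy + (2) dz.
alpha ∧ beta = (6) dx ∧ dy + (10) dy ∧ dz + (-4) dx ∧ dz

Distribute the wedge, using dx_i ∧ dx_j = -dx_j ∧ dx_i and dx_i ∧ dx_i = 0. For each pair (i, j) with i < j, the coefficient of dx_i ∧ dx_j in alpha ∧ beta is (alpha_i * beta_j - alpha_j * beta_i). Collecting: alpha ∧ beta = (6) dx ∧ dy + (10) dy ∧ dz + (-4) dx ∧ dz.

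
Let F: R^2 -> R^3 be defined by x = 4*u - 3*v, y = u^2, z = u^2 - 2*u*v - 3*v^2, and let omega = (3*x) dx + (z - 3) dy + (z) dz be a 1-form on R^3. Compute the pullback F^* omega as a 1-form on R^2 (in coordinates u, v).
F^* omega = (4*u^3 - 10*u^2*v - 8*u*v^2 + 42*u + 6*v^3 - 36*v) du + (-2*u^3 - 2*u^2*v + 18*u*v^2 - 36*u + 18*v^3 + 27*v) dv

Using F^*(f dg) = (f ∘ F) d(g ∘ F), substitute each coordinate x_i by F_i(u, v) in f_i, and replace dx_i by d F_i = (∂F_i/∂u) du + (∂F_i/∂v) dv.
  For the x component: f_1(F) = 12*u - 9*v; d F_1 = (4) du + (-3) dv
  For the y component: f_2(F) = u^2 - 2*u*v - 3*v^2 - 3; d F_2 = (2*u) du + (0) dv
  For the z component: f_3(F) = u^2 - 2*u*v - 3*v^2; d F_3 = (2*u - 2*v) du + (-2*u - 6*v) dv
Combining and collecting du, dv coefficients:
  coeff of du: 4*u^3 - 10*u^2*v - 8*u*v^2 + 42*u + 6*v^3 - 36*v
  coeff of dv: -2*u^3 - 2*u^2*v + 18*u*v^2 - 36*u + 18*v^3 + 27*v
F^* omega = (4*u^3 - 10*u^2*v - 8*u*v^2 + 42*u + 6*v^3 - 36*v) du + (-2*u^3 - 2*u^2*v + 18*u*v^2 - 36*u + 18*v^3 + 27*v) dv.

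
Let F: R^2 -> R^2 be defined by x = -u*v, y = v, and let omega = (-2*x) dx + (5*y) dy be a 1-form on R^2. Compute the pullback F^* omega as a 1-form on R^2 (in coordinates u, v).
F^* omega = (-2*u*v^2) du + (v*(5 - 2*u^2)) dv

Using F^*(f dg) = (f ∘ F) d(g ∘ F), substitute each coordinate x_i by F_i(u, v) in f_i, and replace dx_i by d F_i = (∂F_i/∂u) du + (∂F_i/∂v) dv.
  For the x component: f_1(F) = 2*u*v; d F_1 = (-v) du + (-u) dv
  For the y component: f_2(F) = 5*v; d F_2 = (0) du + (1) dv
Combining and collecting du, dv coefficients:
  coeff of du: -2*u*v^2
  coeff of dv: v*(5 - 2*u^2)
F^* omega = (-2*u*v^2) du + (v*(5 - 2*u^2)) dv.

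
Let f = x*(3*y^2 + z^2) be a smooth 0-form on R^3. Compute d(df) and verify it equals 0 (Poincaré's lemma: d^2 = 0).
d(df) = 0

Step 1: df = sum_i (∂f/∂x_i) dx_i = (3*y^2 + z^2) dx + (6*x*y) dy + (2*x*z) dz.
Step 2: Apply d again. Using the 1-form formula, the coefficient of dx ∧ dy in d(df) is ∂^2 f/∂x ∂y - ∂^2 f/∂y ∂x = (6*y) - (6*y) = 0 (equality of mixed partials for smooth f).
Similarly for dx ∧ dz and dy ∧ dz — all coefficients vanish. So d(df) = 0.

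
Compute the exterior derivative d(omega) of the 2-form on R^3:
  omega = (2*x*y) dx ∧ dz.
d(omega) = (-2*x) dx ∧ dy ∧ dz

For a 2-form omega = sum_{i<j} g_{ij} dx_i ∧ dx_j, the exterior derivative is
  d(omega) = sum_{i<j} d(g_{ij}) ∧ dx_i ∧ dx_j = sum_{i<j, k} (∂g_{ij}/∂x_k) dx_k ∧ dx_i ∧ dx_j.
Expand each term, using dx_k ∧ dx_i ∧ dx_j = sgn(permutation) dx_{(a)} ∧ dx_{(b)} ∧ dx_{(c)} with (a < b < c) sorted:
  d(2*x*y) includes (∂/∂y)(2*x*y) dy = (2*x) dy, which multiplied by dx ∧ dz gives (-2*x) dx ∧ dy ∧ dz
Collecting like 3-forms: d(omega) = (-2*x) dx ∧ dy ∧ dz.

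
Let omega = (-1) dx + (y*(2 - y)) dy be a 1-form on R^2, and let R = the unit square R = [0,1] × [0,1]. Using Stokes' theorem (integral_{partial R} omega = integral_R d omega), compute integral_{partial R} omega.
integral_(partial R) omega = 0

Stokes: integral_partial_R omega = integral_R d omega with d omega = (∂Q/∂x - ∂P/∂y) dx ∧ dy.
  ∂Q/∂x = 0
  ∂P/∂y = 0
  integrand = ∂Q/∂x - ∂P/∂y = 0.
Integrating over R: integral_0^1 integral_0^1 (0) dx dy = 0.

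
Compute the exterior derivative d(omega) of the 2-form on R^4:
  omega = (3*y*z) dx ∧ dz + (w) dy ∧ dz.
d(omega) = (-3*z) dx ∧ dy ∧ dz + (1) dy ∧ dz ∧ dw

For a 2-form omega = sum_{i<j} g_{ij} dx_i ∧ dx_j, the exterior derivative is
  d(omega) = sum_{i<j} d(g_{ij}) ∧ dx_i ∧ dx_j = sum_{i<j, k} (∂g_{ij}/∂x_k) dx_k ∧ dx_i ∧ dx_j.
Expand each term, using dx_k ∧ dx_i ∧ dx_j = sgn(permutation) dx_{(a)} ∧ dx_{(b)} ∧ dx_{(c)} with (a < b < c) sorted:
  d(3*y*z) includes (∂/∂y)(3*y*z) dy = (3*z) dy, which multiplied by dx ∧ dz gives (-3*z) dx ∧ dy ∧ dz
  d(w) includes (∂/∂w)(w) dw = (1) dw, which multiplied by dy ∧ dz gives (1) dy ∧ dz ∧ dw
Collecting like 3-forms: d(omega) = (-3*z) dx ∧ dy ∧ dz + (1) dy ∧ dz ∧ dw.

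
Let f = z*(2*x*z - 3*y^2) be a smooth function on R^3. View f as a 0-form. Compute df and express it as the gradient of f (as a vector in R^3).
df = (2*z^2) dx + (-6*y*z) dy + (4*x*z - 3*y^2) dz; grad f = (2*z^2, -6*y*z, 4*x*z - 3*y^2)

For a 0-form f, d f = (∂f/∂x) dx + (∂f/∂y) dy + (∂f/∂z) dz. The components of the vector representation are exactly the entries of grad f in Cartesian coordinates:
  ∂f/∂x = 2*z^2
  ∂f/∂y = -6*y*z
  ∂f/∂z = 4*x*z - 3*y^2.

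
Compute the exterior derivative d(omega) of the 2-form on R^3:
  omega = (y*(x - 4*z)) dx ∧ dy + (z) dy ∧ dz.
d(omega) = (-4*y) dx ∧ dy ∧ dz

For a 2-form omega = sum_{i<j} g_{ij} dx_i ∧ dx_j, the exterior derivative is
  d(omega) = sum_{i<j} d(g_{ij}) ∧ dx_i ∧ dx_j = sum_{i<j, k} (∂g_{ij}/∂x_k) dx_k ∧ dx_i ∧ dx_j.
Expand each term, using dx_k ∧ dx_i ∧ dx_j = sgn(permutation) dx_{(a)} ∧ dx_{(b)} ∧ dx_{(c)} with (a < b < c) sorted:
  d(y*(x - 4*z)) includes (∂/∂z)(y*(x - 4*z)) dz = (-4*y) dz, which multiplied by dx ∧ dy gives (-4*y) dx ∧ dy ∧ dz
Collecting like 3-forms: d(omega) = (-4*y) dx ∧ dy ∧ dz.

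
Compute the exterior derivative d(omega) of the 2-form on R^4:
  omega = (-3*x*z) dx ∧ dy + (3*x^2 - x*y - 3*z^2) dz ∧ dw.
d(omega) = (-3*x) dx ∧ dy ∧ dz + (6*x - y) dx ∧ dz ∧ dw + (-x) dy ∧ dz ∧ dw

For a 2-form omega = sum_{i<j} g_{ij} dx_i ∧ dx_j, the exterior derivative is
  d(omega) = sum_{i<j} d(g_{ij}) ∧ dx_i ∧ dx_j = sum_{i<j, k} (∂g_{ij}/∂x_k) dx_k ∧ dx_i ∧ dx_j.
Expand each term, using dx_k ∧ dx_i ∧ dx_j = sgn(permutation) dx_{(a)} ∧ dx_{(b)} ∧ dx_{(c)} with (a < b < c) sorted:
  d(-3*x*z) includes (∂/∂z)(-3*x*z) dz = (-3*x) dz, which multiplied by dx ∧ dy gives (-3*x) dx ∧ dy ∧ dz
  d(3*x^2 - x*y - 3*z^2) includes (∂/∂x)(3*x^2 - x*y - 3*z^2) dx = (6*x - y) dx, which multiplied by dz ∧ dw gives (6*x - y) dx ∧ dz ∧ dw
  d(3*x^2 - x*y - 3*z^2) includes (∂/∂y)(3*x^2 - x*y - 3*z^2) dy = (-x) dy, which multiplied by dz ∧ dw gives (-x) dy ∧ dz ∧ dw
Collecting like 3-forms: d(omega) = (-3*x) dx ∧ dy ∧ dz + (6*x - y) dx ∧ dz ∧ dw + (-x) dy ∧ dz ∧ dw.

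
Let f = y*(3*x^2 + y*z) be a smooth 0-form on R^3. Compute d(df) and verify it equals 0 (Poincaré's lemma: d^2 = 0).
d(df) = 0

Step 1: df = sum_i (∂f/∂x_i) dx_i = (6*x*y) dx + (3*x^2 + 2*y*z) dy + (y^2) dz.
Step 2: Apply d again. Using the 1-form formula, the coefficient of dx ∧ dy in d(df) is ∂^2 f/∂x ∂y - ∂^2 f/∂y ∂x = (6*x) - (6*x) = 0 (equality of mixed partials for smooth f).
Similarly for dx ∧ dz and dy ∧ dz — all coefficients vanish. So d(df) = 0.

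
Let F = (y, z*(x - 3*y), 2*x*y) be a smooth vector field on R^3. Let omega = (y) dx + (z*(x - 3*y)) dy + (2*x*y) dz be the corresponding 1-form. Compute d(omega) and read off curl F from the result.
d(omega) = (x + 3*y) dy ∧ dz + (-2*y) dz ∧ dx + (z - 1) dx ∧ dy; curl F = (x + 3*y, -2*y, z - 1)

d omega = sum_{i<j} (∂f_j/∂x_i - ∂f_i/∂x_j) dx_i ∧ dx_j. Under the identification (dy ∧ dz, dz ∧ dx, dx ∧ dy) ↔ (e_x, e_y, e_z), the coefficients are exactly the components of curl F. Compute:
  ∂R/∂y - ∂Q/∂z = (2*x) - (x - 3*y) = x + 3*y
  ∂P/∂z - ∂R/∂x = (0) - (2*y) = -2*y
  ∂Q/∂x - ∂P/∂y = (z) - (1) = z - 1.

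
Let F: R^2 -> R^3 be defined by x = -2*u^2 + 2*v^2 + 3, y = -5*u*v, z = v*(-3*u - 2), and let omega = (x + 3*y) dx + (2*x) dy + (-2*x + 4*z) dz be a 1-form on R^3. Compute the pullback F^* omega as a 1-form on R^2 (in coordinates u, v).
F^* omega = (8*u^3 + 68*u^2*v + 28*u*v^2 - 12*u - 8*v^3 + 24*v^2 - 12*v) du + (8*u^3 + 28*u^2*v - 8*u^2 - 68*u*v^2 + 48*u*v - 12*u + 8*v^3 + 8*v^2 + 28*v + 12) dv

Using F^*(f dg) = (f ∘ F) d(g ∘ F), substitute each coordinate x_i by F_i(u, v) in f_i, and replace dx_i by d F_i = (∂F_i/∂u) du + (∂F_i/∂v) dv.
  For the x component: f_1(F) = -2*u^2 - 15*u*v + 2*v^2 + 3; d F_1 = (-4*u) du + (4*v) dv
  For the y component: f_2(F) = -4*u^2 + 4*v^2 + 6; d F_2 = (-5*v) du + (-5*u) dv
  For the z component: f_3(F) = 4*u^2 - 12*u*v - 4*v^2 - 8*v - 6; d F_3 = (-3*v) du + (-3*u - 2) dv
Combining and collecting du, dv coefficients:
  coeff of du: 8*u^3 + 68*u^2*v + 28*u*v^2 - 12*u - 8*v^3 + 24*v^2 - 12*v
  coeff of dv: 8*u^3 + 28*u^2*v - 8*u^2 - 68*u*v^2 + 48*u*v - 12*u + 8*v^3 + 8*v^2 + 28*v + 12
F^* omega = (8*u^3 + 68*u^2*v + 28*u*v^2 - 12*u - 8*v^3 + 24*v^2 - 12*v) du + (8*u^3 + 28*u^2*v - 8*u^2 - 68*u*v^2 + 48*u*v - 12*u + 8*v^3 + 8*v^2 + 28*v + 12) dv.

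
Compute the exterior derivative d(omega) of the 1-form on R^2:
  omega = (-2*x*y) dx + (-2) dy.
d(omega) = (2*x) dx ∧ dy

For a 1-form omega = sum_i f_i dx_i, the exterior derivative is
  d(omega) = sum_{i < j} (∂f_j/∂x_i - ∂f_i/∂x_j) dx_i ∧ dx_j.
  coefficient of dx ∧ dy: ∂f_2/∂x - ∂f_1/∂y = ∂(-2)/∂x - ∂(-2*x*y)/∂y = 2*x
Assembling: d(omega) = (2*x) dx ∧ dy.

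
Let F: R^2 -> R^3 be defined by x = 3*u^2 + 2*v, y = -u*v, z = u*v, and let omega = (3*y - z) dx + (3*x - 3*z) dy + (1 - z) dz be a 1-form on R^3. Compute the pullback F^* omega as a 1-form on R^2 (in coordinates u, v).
F^* omega = (v*(-33*u^2 + 2*u*v - 6*v + 1)) du + (u*(-9*u^2 + 2*u*v - 14*v + 1)) dv

Using F^*(f dg) = (f ∘ F) d(g ∘ F), substitute each coordinate x_i by F_i(u, v) in f_i, and replace dx_i by d F_i = (∂F_i/∂u) du + (∂F_i/∂v) dv.
  For the x component: f_1(F) = -4*u*v; d F_1 = (6*u) du + (2) dv
  For the y component: f_2(F) = 9*u^2 - 3*u*v + 6*v; d F_2 = (-v) du + (-u) dv
  For the z component: f_3(F) = -u*v + 1; d F_3 = (v) du + (u) dv
Combining and collecting du, dv coefficients:
  coeff of du: v*(-33*u^2 + 2*u*v - 6*v + 1)
  coeff of dv: u*(-9*u^2 + 2*u*v - 14*v + 1)
F^* omega = (v*(-33*u^2 + 2*u*v - 6*v + 1)) du + (u*(-9*u^2 + 2*u*v - 14*v + 1)) dv.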